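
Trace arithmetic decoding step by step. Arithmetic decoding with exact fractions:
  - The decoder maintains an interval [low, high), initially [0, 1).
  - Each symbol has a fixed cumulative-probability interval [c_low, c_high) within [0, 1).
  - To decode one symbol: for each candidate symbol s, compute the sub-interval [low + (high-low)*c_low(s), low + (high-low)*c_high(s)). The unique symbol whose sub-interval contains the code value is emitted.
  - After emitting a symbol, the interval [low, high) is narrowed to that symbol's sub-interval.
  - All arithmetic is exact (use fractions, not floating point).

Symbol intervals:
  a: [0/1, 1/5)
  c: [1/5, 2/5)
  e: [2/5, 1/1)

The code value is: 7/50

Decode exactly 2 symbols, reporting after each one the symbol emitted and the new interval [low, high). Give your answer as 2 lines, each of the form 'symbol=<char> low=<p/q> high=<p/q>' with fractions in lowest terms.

Step 1: interval [0/1, 1/1), width = 1/1 - 0/1 = 1/1
  'a': [0/1 + 1/1*0/1, 0/1 + 1/1*1/5) = [0/1, 1/5) <- contains code 7/50
  'c': [0/1 + 1/1*1/5, 0/1 + 1/1*2/5) = [1/5, 2/5)
  'e': [0/1 + 1/1*2/5, 0/1 + 1/1*1/1) = [2/5, 1/1)
  emit 'a', narrow to [0/1, 1/5)
Step 2: interval [0/1, 1/5), width = 1/5 - 0/1 = 1/5
  'a': [0/1 + 1/5*0/1, 0/1 + 1/5*1/5) = [0/1, 1/25)
  'c': [0/1 + 1/5*1/5, 0/1 + 1/5*2/5) = [1/25, 2/25)
  'e': [0/1 + 1/5*2/5, 0/1 + 1/5*1/1) = [2/25, 1/5) <- contains code 7/50
  emit 'e', narrow to [2/25, 1/5)

Answer: symbol=a low=0/1 high=1/5
symbol=e low=2/25 high=1/5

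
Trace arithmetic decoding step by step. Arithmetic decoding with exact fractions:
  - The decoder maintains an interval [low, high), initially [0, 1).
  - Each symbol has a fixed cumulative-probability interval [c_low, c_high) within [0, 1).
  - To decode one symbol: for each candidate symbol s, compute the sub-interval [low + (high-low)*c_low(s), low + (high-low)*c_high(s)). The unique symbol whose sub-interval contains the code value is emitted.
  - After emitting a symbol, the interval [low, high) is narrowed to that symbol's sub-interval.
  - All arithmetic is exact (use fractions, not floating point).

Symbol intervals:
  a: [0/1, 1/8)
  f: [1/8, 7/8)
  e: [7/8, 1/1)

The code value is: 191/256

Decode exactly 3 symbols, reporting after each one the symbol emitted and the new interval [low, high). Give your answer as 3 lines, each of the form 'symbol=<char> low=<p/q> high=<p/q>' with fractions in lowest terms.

Step 1: interval [0/1, 1/1), width = 1/1 - 0/1 = 1/1
  'a': [0/1 + 1/1*0/1, 0/1 + 1/1*1/8) = [0/1, 1/8)
  'f': [0/1 + 1/1*1/8, 0/1 + 1/1*7/8) = [1/8, 7/8) <- contains code 191/256
  'e': [0/1 + 1/1*7/8, 0/1 + 1/1*1/1) = [7/8, 1/1)
  emit 'f', narrow to [1/8, 7/8)
Step 2: interval [1/8, 7/8), width = 7/8 - 1/8 = 3/4
  'a': [1/8 + 3/4*0/1, 1/8 + 3/4*1/8) = [1/8, 7/32)
  'f': [1/8 + 3/4*1/8, 1/8 + 3/4*7/8) = [7/32, 25/32) <- contains code 191/256
  'e': [1/8 + 3/4*7/8, 1/8 + 3/4*1/1) = [25/32, 7/8)
  emit 'f', narrow to [7/32, 25/32)
Step 3: interval [7/32, 25/32), width = 25/32 - 7/32 = 9/16
  'a': [7/32 + 9/16*0/1, 7/32 + 9/16*1/8) = [7/32, 37/128)
  'f': [7/32 + 9/16*1/8, 7/32 + 9/16*7/8) = [37/128, 91/128)
  'e': [7/32 + 9/16*7/8, 7/32 + 9/16*1/1) = [91/128, 25/32) <- contains code 191/256
  emit 'e', narrow to [91/128, 25/32)

Answer: symbol=f low=1/8 high=7/8
symbol=f low=7/32 high=25/32
symbol=e low=91/128 high=25/32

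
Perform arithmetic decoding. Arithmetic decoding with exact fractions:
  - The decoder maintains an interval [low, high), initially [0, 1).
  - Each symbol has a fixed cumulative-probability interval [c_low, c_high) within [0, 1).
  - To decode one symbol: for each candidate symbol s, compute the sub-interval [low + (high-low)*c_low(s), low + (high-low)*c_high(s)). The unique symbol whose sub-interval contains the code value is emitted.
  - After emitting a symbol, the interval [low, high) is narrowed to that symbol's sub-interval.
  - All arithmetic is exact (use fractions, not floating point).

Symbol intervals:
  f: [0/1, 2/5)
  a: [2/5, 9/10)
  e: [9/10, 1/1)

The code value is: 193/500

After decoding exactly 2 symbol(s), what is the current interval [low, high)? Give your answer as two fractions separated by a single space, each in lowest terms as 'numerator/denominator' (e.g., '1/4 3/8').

Answer: 9/25 2/5

Derivation:
Step 1: interval [0/1, 1/1), width = 1/1 - 0/1 = 1/1
  'f': [0/1 + 1/1*0/1, 0/1 + 1/1*2/5) = [0/1, 2/5) <- contains code 193/500
  'a': [0/1 + 1/1*2/5, 0/1 + 1/1*9/10) = [2/5, 9/10)
  'e': [0/1 + 1/1*9/10, 0/1 + 1/1*1/1) = [9/10, 1/1)
  emit 'f', narrow to [0/1, 2/5)
Step 2: interval [0/1, 2/5), width = 2/5 - 0/1 = 2/5
  'f': [0/1 + 2/5*0/1, 0/1 + 2/5*2/5) = [0/1, 4/25)
  'a': [0/1 + 2/5*2/5, 0/1 + 2/5*9/10) = [4/25, 9/25)
  'e': [0/1 + 2/5*9/10, 0/1 + 2/5*1/1) = [9/25, 2/5) <- contains code 193/500
  emit 'e', narrow to [9/25, 2/5)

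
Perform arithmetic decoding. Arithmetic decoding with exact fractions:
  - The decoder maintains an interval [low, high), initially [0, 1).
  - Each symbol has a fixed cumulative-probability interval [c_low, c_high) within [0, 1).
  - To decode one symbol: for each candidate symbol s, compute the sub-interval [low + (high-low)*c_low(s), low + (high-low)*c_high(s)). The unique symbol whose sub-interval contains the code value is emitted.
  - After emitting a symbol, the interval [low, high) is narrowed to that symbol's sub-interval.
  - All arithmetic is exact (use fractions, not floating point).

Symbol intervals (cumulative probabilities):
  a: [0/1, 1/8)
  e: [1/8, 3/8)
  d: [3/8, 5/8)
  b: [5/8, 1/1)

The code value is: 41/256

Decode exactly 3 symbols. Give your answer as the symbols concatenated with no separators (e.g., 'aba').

Answer: eea

Derivation:
Step 1: interval [0/1, 1/1), width = 1/1 - 0/1 = 1/1
  'a': [0/1 + 1/1*0/1, 0/1 + 1/1*1/8) = [0/1, 1/8)
  'e': [0/1 + 1/1*1/8, 0/1 + 1/1*3/8) = [1/8, 3/8) <- contains code 41/256
  'd': [0/1 + 1/1*3/8, 0/1 + 1/1*5/8) = [3/8, 5/8)
  'b': [0/1 + 1/1*5/8, 0/1 + 1/1*1/1) = [5/8, 1/1)
  emit 'e', narrow to [1/8, 3/8)
Step 2: interval [1/8, 3/8), width = 3/8 - 1/8 = 1/4
  'a': [1/8 + 1/4*0/1, 1/8 + 1/4*1/8) = [1/8, 5/32)
  'e': [1/8 + 1/4*1/8, 1/8 + 1/4*3/8) = [5/32, 7/32) <- contains code 41/256
  'd': [1/8 + 1/4*3/8, 1/8 + 1/4*5/8) = [7/32, 9/32)
  'b': [1/8 + 1/4*5/8, 1/8 + 1/4*1/1) = [9/32, 3/8)
  emit 'e', narrow to [5/32, 7/32)
Step 3: interval [5/32, 7/32), width = 7/32 - 5/32 = 1/16
  'a': [5/32 + 1/16*0/1, 5/32 + 1/16*1/8) = [5/32, 21/128) <- contains code 41/256
  'e': [5/32 + 1/16*1/8, 5/32 + 1/16*3/8) = [21/128, 23/128)
  'd': [5/32 + 1/16*3/8, 5/32 + 1/16*5/8) = [23/128, 25/128)
  'b': [5/32 + 1/16*5/8, 5/32 + 1/16*1/1) = [25/128, 7/32)
  emit 'a', narrow to [5/32, 21/128)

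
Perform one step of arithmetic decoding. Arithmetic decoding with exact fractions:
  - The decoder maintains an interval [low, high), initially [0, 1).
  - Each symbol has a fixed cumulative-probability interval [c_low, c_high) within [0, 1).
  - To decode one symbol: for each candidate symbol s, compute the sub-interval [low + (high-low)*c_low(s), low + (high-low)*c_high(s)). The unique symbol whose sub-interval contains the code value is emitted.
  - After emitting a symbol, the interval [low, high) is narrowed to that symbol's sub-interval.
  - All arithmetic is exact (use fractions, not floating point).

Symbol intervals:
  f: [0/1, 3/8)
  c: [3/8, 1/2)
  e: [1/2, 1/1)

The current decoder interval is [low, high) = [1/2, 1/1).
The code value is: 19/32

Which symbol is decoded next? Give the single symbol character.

Interval width = high − low = 1/1 − 1/2 = 1/2
Scaled code = (code − low) / width = (19/32 − 1/2) / 1/2 = 3/16
  f: [0/1, 3/8) ← scaled code falls here ✓
  c: [3/8, 1/2) 
  e: [1/2, 1/1) 

Answer: f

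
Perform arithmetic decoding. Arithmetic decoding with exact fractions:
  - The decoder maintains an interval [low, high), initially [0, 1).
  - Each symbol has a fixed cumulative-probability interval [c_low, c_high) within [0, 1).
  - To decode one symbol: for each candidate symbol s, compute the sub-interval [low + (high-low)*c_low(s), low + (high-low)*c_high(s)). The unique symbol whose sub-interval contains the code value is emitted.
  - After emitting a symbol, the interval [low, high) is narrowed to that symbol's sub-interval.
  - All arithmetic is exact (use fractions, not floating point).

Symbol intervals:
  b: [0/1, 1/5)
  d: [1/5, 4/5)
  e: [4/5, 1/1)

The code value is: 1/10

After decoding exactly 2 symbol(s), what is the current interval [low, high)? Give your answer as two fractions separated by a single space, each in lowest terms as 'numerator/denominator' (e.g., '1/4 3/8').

Answer: 1/25 4/25

Derivation:
Step 1: interval [0/1, 1/1), width = 1/1 - 0/1 = 1/1
  'b': [0/1 + 1/1*0/1, 0/1 + 1/1*1/5) = [0/1, 1/5) <- contains code 1/10
  'd': [0/1 + 1/1*1/5, 0/1 + 1/1*4/5) = [1/5, 4/5)
  'e': [0/1 + 1/1*4/5, 0/1 + 1/1*1/1) = [4/5, 1/1)
  emit 'b', narrow to [0/1, 1/5)
Step 2: interval [0/1, 1/5), width = 1/5 - 0/1 = 1/5
  'b': [0/1 + 1/5*0/1, 0/1 + 1/5*1/5) = [0/1, 1/25)
  'd': [0/1 + 1/5*1/5, 0/1 + 1/5*4/5) = [1/25, 4/25) <- contains code 1/10
  'e': [0/1 + 1/5*4/5, 0/1 + 1/5*1/1) = [4/25, 1/5)
  emit 'd', narrow to [1/25, 4/25)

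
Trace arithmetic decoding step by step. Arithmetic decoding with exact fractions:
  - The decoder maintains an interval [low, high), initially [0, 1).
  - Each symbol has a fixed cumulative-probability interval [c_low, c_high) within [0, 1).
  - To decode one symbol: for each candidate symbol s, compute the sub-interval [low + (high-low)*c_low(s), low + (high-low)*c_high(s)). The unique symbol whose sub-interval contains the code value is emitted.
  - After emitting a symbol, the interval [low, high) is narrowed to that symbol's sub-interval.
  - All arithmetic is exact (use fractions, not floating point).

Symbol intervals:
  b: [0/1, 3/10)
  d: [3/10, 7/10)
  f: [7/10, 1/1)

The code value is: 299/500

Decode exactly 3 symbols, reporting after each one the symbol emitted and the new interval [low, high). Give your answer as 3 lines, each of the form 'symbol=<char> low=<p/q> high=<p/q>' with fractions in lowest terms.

Step 1: interval [0/1, 1/1), width = 1/1 - 0/1 = 1/1
  'b': [0/1 + 1/1*0/1, 0/1 + 1/1*3/10) = [0/1, 3/10)
  'd': [0/1 + 1/1*3/10, 0/1 + 1/1*7/10) = [3/10, 7/10) <- contains code 299/500
  'f': [0/1 + 1/1*7/10, 0/1 + 1/1*1/1) = [7/10, 1/1)
  emit 'd', narrow to [3/10, 7/10)
Step 2: interval [3/10, 7/10), width = 7/10 - 3/10 = 2/5
  'b': [3/10 + 2/5*0/1, 3/10 + 2/5*3/10) = [3/10, 21/50)
  'd': [3/10 + 2/5*3/10, 3/10 + 2/5*7/10) = [21/50, 29/50)
  'f': [3/10 + 2/5*7/10, 3/10 + 2/5*1/1) = [29/50, 7/10) <- contains code 299/500
  emit 'f', narrow to [29/50, 7/10)
Step 3: interval [29/50, 7/10), width = 7/10 - 29/50 = 3/25
  'b': [29/50 + 3/25*0/1, 29/50 + 3/25*3/10) = [29/50, 77/125) <- contains code 299/500
  'd': [29/50 + 3/25*3/10, 29/50 + 3/25*7/10) = [77/125, 83/125)
  'f': [29/50 + 3/25*7/10, 29/50 + 3/25*1/1) = [83/125, 7/10)
  emit 'b', narrow to [29/50, 77/125)

Answer: symbol=d low=3/10 high=7/10
symbol=f low=29/50 high=7/10
symbol=b low=29/50 high=77/125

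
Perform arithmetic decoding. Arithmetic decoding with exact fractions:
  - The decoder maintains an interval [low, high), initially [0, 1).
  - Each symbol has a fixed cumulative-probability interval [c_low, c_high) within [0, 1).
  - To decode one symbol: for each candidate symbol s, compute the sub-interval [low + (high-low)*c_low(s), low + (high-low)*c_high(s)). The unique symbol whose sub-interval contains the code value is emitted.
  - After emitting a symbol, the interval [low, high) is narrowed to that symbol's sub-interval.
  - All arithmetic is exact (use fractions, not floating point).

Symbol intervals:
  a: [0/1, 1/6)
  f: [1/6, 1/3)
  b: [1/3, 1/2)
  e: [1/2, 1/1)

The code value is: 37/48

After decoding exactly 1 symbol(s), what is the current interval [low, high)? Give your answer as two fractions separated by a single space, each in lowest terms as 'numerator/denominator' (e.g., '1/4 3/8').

Answer: 1/2 1/1

Derivation:
Step 1: interval [0/1, 1/1), width = 1/1 - 0/1 = 1/1
  'a': [0/1 + 1/1*0/1, 0/1 + 1/1*1/6) = [0/1, 1/6)
  'f': [0/1 + 1/1*1/6, 0/1 + 1/1*1/3) = [1/6, 1/3)
  'b': [0/1 + 1/1*1/3, 0/1 + 1/1*1/2) = [1/3, 1/2)
  'e': [0/1 + 1/1*1/2, 0/1 + 1/1*1/1) = [1/2, 1/1) <- contains code 37/48
  emit 'e', narrow to [1/2, 1/1)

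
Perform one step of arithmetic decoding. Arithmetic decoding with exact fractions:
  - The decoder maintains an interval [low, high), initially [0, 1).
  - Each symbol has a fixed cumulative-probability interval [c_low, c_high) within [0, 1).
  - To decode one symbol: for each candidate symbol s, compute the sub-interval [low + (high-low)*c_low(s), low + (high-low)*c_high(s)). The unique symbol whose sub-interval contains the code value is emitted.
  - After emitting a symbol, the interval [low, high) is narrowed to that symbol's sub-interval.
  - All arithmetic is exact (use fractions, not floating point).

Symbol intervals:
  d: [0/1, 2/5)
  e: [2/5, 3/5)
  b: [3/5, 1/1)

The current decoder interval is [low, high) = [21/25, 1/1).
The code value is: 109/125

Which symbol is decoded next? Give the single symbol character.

Interval width = high − low = 1/1 − 21/25 = 4/25
Scaled code = (code − low) / width = (109/125 − 21/25) / 4/25 = 1/5
  d: [0/1, 2/5) ← scaled code falls here ✓
  e: [2/5, 3/5) 
  b: [3/5, 1/1) 

Answer: d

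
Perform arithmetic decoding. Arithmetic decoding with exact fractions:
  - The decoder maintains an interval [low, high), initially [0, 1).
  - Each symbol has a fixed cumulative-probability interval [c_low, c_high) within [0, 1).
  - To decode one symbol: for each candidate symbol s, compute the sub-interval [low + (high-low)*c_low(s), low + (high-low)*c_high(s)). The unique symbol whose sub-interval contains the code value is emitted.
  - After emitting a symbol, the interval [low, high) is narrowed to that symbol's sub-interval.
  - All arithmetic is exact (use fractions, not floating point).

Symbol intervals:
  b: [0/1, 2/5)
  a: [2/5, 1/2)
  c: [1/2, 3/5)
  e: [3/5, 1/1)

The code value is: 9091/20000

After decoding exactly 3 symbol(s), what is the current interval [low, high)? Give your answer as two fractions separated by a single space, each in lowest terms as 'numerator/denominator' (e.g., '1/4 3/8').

Answer: 227/500 91/200

Derivation:
Step 1: interval [0/1, 1/1), width = 1/1 - 0/1 = 1/1
  'b': [0/1 + 1/1*0/1, 0/1 + 1/1*2/5) = [0/1, 2/5)
  'a': [0/1 + 1/1*2/5, 0/1 + 1/1*1/2) = [2/5, 1/2) <- contains code 9091/20000
  'c': [0/1 + 1/1*1/2, 0/1 + 1/1*3/5) = [1/2, 3/5)
  'e': [0/1 + 1/1*3/5, 0/1 + 1/1*1/1) = [3/5, 1/1)
  emit 'a', narrow to [2/5, 1/2)
Step 2: interval [2/5, 1/2), width = 1/2 - 2/5 = 1/10
  'b': [2/5 + 1/10*0/1, 2/5 + 1/10*2/5) = [2/5, 11/25)
  'a': [2/5 + 1/10*2/5, 2/5 + 1/10*1/2) = [11/25, 9/20)
  'c': [2/5 + 1/10*1/2, 2/5 + 1/10*3/5) = [9/20, 23/50) <- contains code 9091/20000
  'e': [2/5 + 1/10*3/5, 2/5 + 1/10*1/1) = [23/50, 1/2)
  emit 'c', narrow to [9/20, 23/50)
Step 3: interval [9/20, 23/50), width = 23/50 - 9/20 = 1/100
  'b': [9/20 + 1/100*0/1, 9/20 + 1/100*2/5) = [9/20, 227/500)
  'a': [9/20 + 1/100*2/5, 9/20 + 1/100*1/2) = [227/500, 91/200) <- contains code 9091/20000
  'c': [9/20 + 1/100*1/2, 9/20 + 1/100*3/5) = [91/200, 57/125)
  'e': [9/20 + 1/100*3/5, 9/20 + 1/100*1/1) = [57/125, 23/50)
  emit 'a', narrow to [227/500, 91/200)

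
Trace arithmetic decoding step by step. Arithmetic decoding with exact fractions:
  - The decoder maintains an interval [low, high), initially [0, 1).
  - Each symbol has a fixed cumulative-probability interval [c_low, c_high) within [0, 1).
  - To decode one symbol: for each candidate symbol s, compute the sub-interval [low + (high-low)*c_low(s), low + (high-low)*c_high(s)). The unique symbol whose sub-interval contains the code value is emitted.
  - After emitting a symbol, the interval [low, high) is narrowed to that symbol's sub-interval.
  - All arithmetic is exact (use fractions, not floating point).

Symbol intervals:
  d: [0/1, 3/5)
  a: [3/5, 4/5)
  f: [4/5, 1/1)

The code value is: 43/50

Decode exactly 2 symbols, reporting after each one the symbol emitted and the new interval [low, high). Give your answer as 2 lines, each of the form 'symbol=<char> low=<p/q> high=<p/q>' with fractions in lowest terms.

Step 1: interval [0/1, 1/1), width = 1/1 - 0/1 = 1/1
  'd': [0/1 + 1/1*0/1, 0/1 + 1/1*3/5) = [0/1, 3/5)
  'a': [0/1 + 1/1*3/5, 0/1 + 1/1*4/5) = [3/5, 4/5)
  'f': [0/1 + 1/1*4/5, 0/1 + 1/1*1/1) = [4/5, 1/1) <- contains code 43/50
  emit 'f', narrow to [4/5, 1/1)
Step 2: interval [4/5, 1/1), width = 1/1 - 4/5 = 1/5
  'd': [4/5 + 1/5*0/1, 4/5 + 1/5*3/5) = [4/5, 23/25) <- contains code 43/50
  'a': [4/5 + 1/5*3/5, 4/5 + 1/5*4/5) = [23/25, 24/25)
  'f': [4/5 + 1/5*4/5, 4/5 + 1/5*1/1) = [24/25, 1/1)
  emit 'd', narrow to [4/5, 23/25)

Answer: symbol=f low=4/5 high=1/1
symbol=d low=4/5 high=23/25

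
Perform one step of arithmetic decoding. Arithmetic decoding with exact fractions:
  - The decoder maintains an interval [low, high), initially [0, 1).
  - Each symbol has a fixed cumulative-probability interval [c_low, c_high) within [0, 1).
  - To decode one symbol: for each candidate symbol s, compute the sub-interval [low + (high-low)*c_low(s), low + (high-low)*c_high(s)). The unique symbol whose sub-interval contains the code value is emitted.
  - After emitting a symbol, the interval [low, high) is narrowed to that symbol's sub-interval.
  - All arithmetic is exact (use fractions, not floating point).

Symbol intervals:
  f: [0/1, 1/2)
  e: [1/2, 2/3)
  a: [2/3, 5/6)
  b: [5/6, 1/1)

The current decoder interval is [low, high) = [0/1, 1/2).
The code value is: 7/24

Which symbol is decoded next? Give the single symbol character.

Answer: e

Derivation:
Interval width = high − low = 1/2 − 0/1 = 1/2
Scaled code = (code − low) / width = (7/24 − 0/1) / 1/2 = 7/12
  f: [0/1, 1/2) 
  e: [1/2, 2/3) ← scaled code falls here ✓
  a: [2/3, 5/6) 
  b: [5/6, 1/1) 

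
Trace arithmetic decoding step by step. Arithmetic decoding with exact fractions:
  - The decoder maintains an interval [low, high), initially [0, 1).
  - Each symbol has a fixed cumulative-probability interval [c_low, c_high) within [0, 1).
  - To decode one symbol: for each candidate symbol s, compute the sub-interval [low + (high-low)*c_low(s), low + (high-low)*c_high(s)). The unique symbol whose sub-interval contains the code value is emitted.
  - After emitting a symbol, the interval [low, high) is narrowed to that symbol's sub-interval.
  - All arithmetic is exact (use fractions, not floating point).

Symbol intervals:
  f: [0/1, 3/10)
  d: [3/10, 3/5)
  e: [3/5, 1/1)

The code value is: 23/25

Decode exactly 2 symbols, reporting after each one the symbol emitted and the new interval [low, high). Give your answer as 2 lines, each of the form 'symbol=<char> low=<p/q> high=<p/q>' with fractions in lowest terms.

Answer: symbol=e low=3/5 high=1/1
symbol=e low=21/25 high=1/1

Derivation:
Step 1: interval [0/1, 1/1), width = 1/1 - 0/1 = 1/1
  'f': [0/1 + 1/1*0/1, 0/1 + 1/1*3/10) = [0/1, 3/10)
  'd': [0/1 + 1/1*3/10, 0/1 + 1/1*3/5) = [3/10, 3/5)
  'e': [0/1 + 1/1*3/5, 0/1 + 1/1*1/1) = [3/5, 1/1) <- contains code 23/25
  emit 'e', narrow to [3/5, 1/1)
Step 2: interval [3/5, 1/1), width = 1/1 - 3/5 = 2/5
  'f': [3/5 + 2/5*0/1, 3/5 + 2/5*3/10) = [3/5, 18/25)
  'd': [3/5 + 2/5*3/10, 3/5 + 2/5*3/5) = [18/25, 21/25)
  'e': [3/5 + 2/5*3/5, 3/5 + 2/5*1/1) = [21/25, 1/1) <- contains code 23/25
  emit 'e', narrow to [21/25, 1/1)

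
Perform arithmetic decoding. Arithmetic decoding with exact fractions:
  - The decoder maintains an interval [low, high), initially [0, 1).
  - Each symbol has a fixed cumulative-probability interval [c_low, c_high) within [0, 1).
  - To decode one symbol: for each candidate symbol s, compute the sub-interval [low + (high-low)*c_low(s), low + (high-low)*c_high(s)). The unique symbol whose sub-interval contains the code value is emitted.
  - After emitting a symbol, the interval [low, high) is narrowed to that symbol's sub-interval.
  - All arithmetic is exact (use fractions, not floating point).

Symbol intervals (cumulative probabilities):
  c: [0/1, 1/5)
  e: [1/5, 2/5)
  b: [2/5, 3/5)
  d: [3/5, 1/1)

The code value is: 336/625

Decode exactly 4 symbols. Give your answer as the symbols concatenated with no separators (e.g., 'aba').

Step 1: interval [0/1, 1/1), width = 1/1 - 0/1 = 1/1
  'c': [0/1 + 1/1*0/1, 0/1 + 1/1*1/5) = [0/1, 1/5)
  'e': [0/1 + 1/1*1/5, 0/1 + 1/1*2/5) = [1/5, 2/5)
  'b': [0/1 + 1/1*2/5, 0/1 + 1/1*3/5) = [2/5, 3/5) <- contains code 336/625
  'd': [0/1 + 1/1*3/5, 0/1 + 1/1*1/1) = [3/5, 1/1)
  emit 'b', narrow to [2/5, 3/5)
Step 2: interval [2/5, 3/5), width = 3/5 - 2/5 = 1/5
  'c': [2/5 + 1/5*0/1, 2/5 + 1/5*1/5) = [2/5, 11/25)
  'e': [2/5 + 1/5*1/5, 2/5 + 1/5*2/5) = [11/25, 12/25)
  'b': [2/5 + 1/5*2/5, 2/5 + 1/5*3/5) = [12/25, 13/25)
  'd': [2/5 + 1/5*3/5, 2/5 + 1/5*1/1) = [13/25, 3/5) <- contains code 336/625
  emit 'd', narrow to [13/25, 3/5)
Step 3: interval [13/25, 3/5), width = 3/5 - 13/25 = 2/25
  'c': [13/25 + 2/25*0/1, 13/25 + 2/25*1/5) = [13/25, 67/125)
  'e': [13/25 + 2/25*1/5, 13/25 + 2/25*2/5) = [67/125, 69/125) <- contains code 336/625
  'b': [13/25 + 2/25*2/5, 13/25 + 2/25*3/5) = [69/125, 71/125)
  'd': [13/25 + 2/25*3/5, 13/25 + 2/25*1/1) = [71/125, 3/5)
  emit 'e', narrow to [67/125, 69/125)
Step 4: interval [67/125, 69/125), width = 69/125 - 67/125 = 2/125
  'c': [67/125 + 2/125*0/1, 67/125 + 2/125*1/5) = [67/125, 337/625) <- contains code 336/625
  'e': [67/125 + 2/125*1/5, 67/125 + 2/125*2/5) = [337/625, 339/625)
  'b': [67/125 + 2/125*2/5, 67/125 + 2/125*3/5) = [339/625, 341/625)
  'd': [67/125 + 2/125*3/5, 67/125 + 2/125*1/1) = [341/625, 69/125)
  emit 'c', narrow to [67/125, 337/625)

Answer: bdec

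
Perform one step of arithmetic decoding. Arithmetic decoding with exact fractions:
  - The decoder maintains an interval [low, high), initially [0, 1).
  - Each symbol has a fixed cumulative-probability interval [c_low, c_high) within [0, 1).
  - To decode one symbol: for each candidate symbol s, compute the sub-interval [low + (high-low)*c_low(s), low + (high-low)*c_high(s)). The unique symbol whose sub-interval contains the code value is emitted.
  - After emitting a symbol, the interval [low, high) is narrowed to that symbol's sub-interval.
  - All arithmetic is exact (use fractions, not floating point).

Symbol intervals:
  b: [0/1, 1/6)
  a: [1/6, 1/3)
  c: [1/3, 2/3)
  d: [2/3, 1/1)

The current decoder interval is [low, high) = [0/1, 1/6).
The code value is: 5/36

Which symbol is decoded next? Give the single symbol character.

Answer: d

Derivation:
Interval width = high − low = 1/6 − 0/1 = 1/6
Scaled code = (code − low) / width = (5/36 − 0/1) / 1/6 = 5/6
  b: [0/1, 1/6) 
  a: [1/6, 1/3) 
  c: [1/3, 2/3) 
  d: [2/3, 1/1) ← scaled code falls here ✓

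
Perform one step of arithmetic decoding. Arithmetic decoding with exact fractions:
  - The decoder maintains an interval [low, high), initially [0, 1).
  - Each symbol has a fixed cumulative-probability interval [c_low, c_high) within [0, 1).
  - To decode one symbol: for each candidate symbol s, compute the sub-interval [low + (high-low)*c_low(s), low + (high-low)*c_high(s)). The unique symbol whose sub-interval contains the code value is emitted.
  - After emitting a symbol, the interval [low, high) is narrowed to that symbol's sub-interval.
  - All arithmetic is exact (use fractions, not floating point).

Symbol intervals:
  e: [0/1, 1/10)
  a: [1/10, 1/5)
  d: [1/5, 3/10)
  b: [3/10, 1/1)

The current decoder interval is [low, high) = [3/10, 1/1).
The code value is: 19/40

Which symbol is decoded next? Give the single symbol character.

Interval width = high − low = 1/1 − 3/10 = 7/10
Scaled code = (code − low) / width = (19/40 − 3/10) / 7/10 = 1/4
  e: [0/1, 1/10) 
  a: [1/10, 1/5) 
  d: [1/5, 3/10) ← scaled code falls here ✓
  b: [3/10, 1/1) 

Answer: d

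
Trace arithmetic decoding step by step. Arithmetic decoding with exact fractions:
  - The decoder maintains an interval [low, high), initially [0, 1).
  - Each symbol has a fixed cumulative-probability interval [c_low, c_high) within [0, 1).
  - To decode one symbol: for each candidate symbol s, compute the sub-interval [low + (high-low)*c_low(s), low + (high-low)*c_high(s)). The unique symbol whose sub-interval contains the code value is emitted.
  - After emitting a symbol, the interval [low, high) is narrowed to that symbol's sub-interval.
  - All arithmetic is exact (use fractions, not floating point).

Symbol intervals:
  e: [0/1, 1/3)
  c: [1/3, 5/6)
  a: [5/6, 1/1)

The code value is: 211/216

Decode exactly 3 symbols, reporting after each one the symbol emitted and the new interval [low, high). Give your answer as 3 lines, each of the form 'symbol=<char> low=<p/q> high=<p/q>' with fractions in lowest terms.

Answer: symbol=a low=5/6 high=1/1
symbol=a low=35/36 high=1/1
symbol=e low=35/36 high=53/54

Derivation:
Step 1: interval [0/1, 1/1), width = 1/1 - 0/1 = 1/1
  'e': [0/1 + 1/1*0/1, 0/1 + 1/1*1/3) = [0/1, 1/3)
  'c': [0/1 + 1/1*1/3, 0/1 + 1/1*5/6) = [1/3, 5/6)
  'a': [0/1 + 1/1*5/6, 0/1 + 1/1*1/1) = [5/6, 1/1) <- contains code 211/216
  emit 'a', narrow to [5/6, 1/1)
Step 2: interval [5/6, 1/1), width = 1/1 - 5/6 = 1/6
  'e': [5/6 + 1/6*0/1, 5/6 + 1/6*1/3) = [5/6, 8/9)
  'c': [5/6 + 1/6*1/3, 5/6 + 1/6*5/6) = [8/9, 35/36)
  'a': [5/6 + 1/6*5/6, 5/6 + 1/6*1/1) = [35/36, 1/1) <- contains code 211/216
  emit 'a', narrow to [35/36, 1/1)
Step 3: interval [35/36, 1/1), width = 1/1 - 35/36 = 1/36
  'e': [35/36 + 1/36*0/1, 35/36 + 1/36*1/3) = [35/36, 53/54) <- contains code 211/216
  'c': [35/36 + 1/36*1/3, 35/36 + 1/36*5/6) = [53/54, 215/216)
  'a': [35/36 + 1/36*5/6, 35/36 + 1/36*1/1) = [215/216, 1/1)
  emit 'e', narrow to [35/36, 53/54)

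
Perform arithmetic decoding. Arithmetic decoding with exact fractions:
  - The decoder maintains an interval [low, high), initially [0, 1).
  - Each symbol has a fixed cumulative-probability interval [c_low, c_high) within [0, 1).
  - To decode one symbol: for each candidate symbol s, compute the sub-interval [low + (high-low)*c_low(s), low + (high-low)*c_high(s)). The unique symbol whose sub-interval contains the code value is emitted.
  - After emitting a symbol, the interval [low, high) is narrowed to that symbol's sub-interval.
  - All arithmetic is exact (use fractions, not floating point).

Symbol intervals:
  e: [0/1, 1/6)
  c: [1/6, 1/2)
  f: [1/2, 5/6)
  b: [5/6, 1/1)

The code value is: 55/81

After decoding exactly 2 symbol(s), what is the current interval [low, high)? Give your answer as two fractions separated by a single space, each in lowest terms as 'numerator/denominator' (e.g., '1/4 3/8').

Step 1: interval [0/1, 1/1), width = 1/1 - 0/1 = 1/1
  'e': [0/1 + 1/1*0/1, 0/1 + 1/1*1/6) = [0/1, 1/6)
  'c': [0/1 + 1/1*1/6, 0/1 + 1/1*1/2) = [1/6, 1/2)
  'f': [0/1 + 1/1*1/2, 0/1 + 1/1*5/6) = [1/2, 5/6) <- contains code 55/81
  'b': [0/1 + 1/1*5/6, 0/1 + 1/1*1/1) = [5/6, 1/1)
  emit 'f', narrow to [1/2, 5/6)
Step 2: interval [1/2, 5/6), width = 5/6 - 1/2 = 1/3
  'e': [1/2 + 1/3*0/1, 1/2 + 1/3*1/6) = [1/2, 5/9)
  'c': [1/2 + 1/3*1/6, 1/2 + 1/3*1/2) = [5/9, 2/3)
  'f': [1/2 + 1/3*1/2, 1/2 + 1/3*5/6) = [2/3, 7/9) <- contains code 55/81
  'b': [1/2 + 1/3*5/6, 1/2 + 1/3*1/1) = [7/9, 5/6)
  emit 'f', narrow to [2/3, 7/9)

Answer: 2/3 7/9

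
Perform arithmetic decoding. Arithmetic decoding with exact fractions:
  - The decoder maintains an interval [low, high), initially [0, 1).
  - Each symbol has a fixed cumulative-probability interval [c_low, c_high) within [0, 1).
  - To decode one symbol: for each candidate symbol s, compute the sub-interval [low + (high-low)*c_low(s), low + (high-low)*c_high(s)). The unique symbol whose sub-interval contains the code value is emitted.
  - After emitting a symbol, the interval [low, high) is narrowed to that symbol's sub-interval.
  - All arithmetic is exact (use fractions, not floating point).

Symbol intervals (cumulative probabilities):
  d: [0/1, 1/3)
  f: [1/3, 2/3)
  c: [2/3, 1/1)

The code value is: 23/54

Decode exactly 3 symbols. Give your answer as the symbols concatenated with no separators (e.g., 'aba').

Answer: fdc

Derivation:
Step 1: interval [0/1, 1/1), width = 1/1 - 0/1 = 1/1
  'd': [0/1 + 1/1*0/1, 0/1 + 1/1*1/3) = [0/1, 1/3)
  'f': [0/1 + 1/1*1/3, 0/1 + 1/1*2/3) = [1/3, 2/3) <- contains code 23/54
  'c': [0/1 + 1/1*2/3, 0/1 + 1/1*1/1) = [2/3, 1/1)
  emit 'f', narrow to [1/3, 2/3)
Step 2: interval [1/3, 2/3), width = 2/3 - 1/3 = 1/3
  'd': [1/3 + 1/3*0/1, 1/3 + 1/3*1/3) = [1/3, 4/9) <- contains code 23/54
  'f': [1/3 + 1/3*1/3, 1/3 + 1/3*2/3) = [4/9, 5/9)
  'c': [1/3 + 1/3*2/3, 1/3 + 1/3*1/1) = [5/9, 2/3)
  emit 'd', narrow to [1/3, 4/9)
Step 3: interval [1/3, 4/9), width = 4/9 - 1/3 = 1/9
  'd': [1/3 + 1/9*0/1, 1/3 + 1/9*1/3) = [1/3, 10/27)
  'f': [1/3 + 1/9*1/3, 1/3 + 1/9*2/3) = [10/27, 11/27)
  'c': [1/3 + 1/9*2/3, 1/3 + 1/9*1/1) = [11/27, 4/9) <- contains code 23/54
  emit 'c', narrow to [11/27, 4/9)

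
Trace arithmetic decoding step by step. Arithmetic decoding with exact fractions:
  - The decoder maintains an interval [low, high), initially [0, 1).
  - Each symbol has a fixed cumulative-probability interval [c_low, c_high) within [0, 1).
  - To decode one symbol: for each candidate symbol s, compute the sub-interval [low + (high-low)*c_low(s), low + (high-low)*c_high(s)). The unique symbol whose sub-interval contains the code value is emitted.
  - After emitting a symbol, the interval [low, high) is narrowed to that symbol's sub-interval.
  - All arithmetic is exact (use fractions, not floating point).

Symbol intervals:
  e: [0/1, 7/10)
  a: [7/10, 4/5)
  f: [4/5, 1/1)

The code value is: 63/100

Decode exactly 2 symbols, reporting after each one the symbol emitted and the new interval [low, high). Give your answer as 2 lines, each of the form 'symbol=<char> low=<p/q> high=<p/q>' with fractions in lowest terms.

Answer: symbol=e low=0/1 high=7/10
symbol=f low=14/25 high=7/10

Derivation:
Step 1: interval [0/1, 1/1), width = 1/1 - 0/1 = 1/1
  'e': [0/1 + 1/1*0/1, 0/1 + 1/1*7/10) = [0/1, 7/10) <- contains code 63/100
  'a': [0/1 + 1/1*7/10, 0/1 + 1/1*4/5) = [7/10, 4/5)
  'f': [0/1 + 1/1*4/5, 0/1 + 1/1*1/1) = [4/5, 1/1)
  emit 'e', narrow to [0/1, 7/10)
Step 2: interval [0/1, 7/10), width = 7/10 - 0/1 = 7/10
  'e': [0/1 + 7/10*0/1, 0/1 + 7/10*7/10) = [0/1, 49/100)
  'a': [0/1 + 7/10*7/10, 0/1 + 7/10*4/5) = [49/100, 14/25)
  'f': [0/1 + 7/10*4/5, 0/1 + 7/10*1/1) = [14/25, 7/10) <- contains code 63/100
  emit 'f', narrow to [14/25, 7/10)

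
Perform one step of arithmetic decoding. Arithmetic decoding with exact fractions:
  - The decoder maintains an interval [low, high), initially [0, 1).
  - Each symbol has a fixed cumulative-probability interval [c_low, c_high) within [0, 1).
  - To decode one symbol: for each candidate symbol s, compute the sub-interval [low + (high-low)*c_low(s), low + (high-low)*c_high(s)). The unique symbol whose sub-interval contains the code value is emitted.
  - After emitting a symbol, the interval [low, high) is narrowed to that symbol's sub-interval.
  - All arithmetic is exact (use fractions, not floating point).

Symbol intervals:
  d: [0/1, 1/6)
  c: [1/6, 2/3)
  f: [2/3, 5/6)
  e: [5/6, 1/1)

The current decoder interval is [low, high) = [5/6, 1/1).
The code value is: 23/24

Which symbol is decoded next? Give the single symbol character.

Interval width = high − low = 1/1 − 5/6 = 1/6
Scaled code = (code − low) / width = (23/24 − 5/6) / 1/6 = 3/4
  d: [0/1, 1/6) 
  c: [1/6, 2/3) 
  f: [2/3, 5/6) ← scaled code falls here ✓
  e: [5/6, 1/1) 

Answer: f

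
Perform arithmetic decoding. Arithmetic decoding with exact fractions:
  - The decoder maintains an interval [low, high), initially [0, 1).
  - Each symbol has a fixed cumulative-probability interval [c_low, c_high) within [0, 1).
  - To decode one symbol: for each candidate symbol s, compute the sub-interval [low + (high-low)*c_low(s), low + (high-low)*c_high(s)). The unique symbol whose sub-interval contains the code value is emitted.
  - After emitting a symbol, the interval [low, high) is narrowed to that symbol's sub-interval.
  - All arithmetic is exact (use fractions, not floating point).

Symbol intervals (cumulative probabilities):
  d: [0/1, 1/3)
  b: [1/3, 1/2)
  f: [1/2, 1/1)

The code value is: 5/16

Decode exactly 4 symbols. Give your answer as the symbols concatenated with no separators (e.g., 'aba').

Answer: dfff

Derivation:
Step 1: interval [0/1, 1/1), width = 1/1 - 0/1 = 1/1
  'd': [0/1 + 1/1*0/1, 0/1 + 1/1*1/3) = [0/1, 1/3) <- contains code 5/16
  'b': [0/1 + 1/1*1/3, 0/1 + 1/1*1/2) = [1/3, 1/2)
  'f': [0/1 + 1/1*1/2, 0/1 + 1/1*1/1) = [1/2, 1/1)
  emit 'd', narrow to [0/1, 1/3)
Step 2: interval [0/1, 1/3), width = 1/3 - 0/1 = 1/3
  'd': [0/1 + 1/3*0/1, 0/1 + 1/3*1/3) = [0/1, 1/9)
  'b': [0/1 + 1/3*1/3, 0/1 + 1/3*1/2) = [1/9, 1/6)
  'f': [0/1 + 1/3*1/2, 0/1 + 1/3*1/1) = [1/6, 1/3) <- contains code 5/16
  emit 'f', narrow to [1/6, 1/3)
Step 3: interval [1/6, 1/3), width = 1/3 - 1/6 = 1/6
  'd': [1/6 + 1/6*0/1, 1/6 + 1/6*1/3) = [1/6, 2/9)
  'b': [1/6 + 1/6*1/3, 1/6 + 1/6*1/2) = [2/9, 1/4)
  'f': [1/6 + 1/6*1/2, 1/6 + 1/6*1/1) = [1/4, 1/3) <- contains code 5/16
  emit 'f', narrow to [1/4, 1/3)
Step 4: interval [1/4, 1/3), width = 1/3 - 1/4 = 1/12
  'd': [1/4 + 1/12*0/1, 1/4 + 1/12*1/3) = [1/4, 5/18)
  'b': [1/4 + 1/12*1/3, 1/4 + 1/12*1/2) = [5/18, 7/24)
  'f': [1/4 + 1/12*1/2, 1/4 + 1/12*1/1) = [7/24, 1/3) <- contains code 5/16
  emit 'f', narrow to [7/24, 1/3)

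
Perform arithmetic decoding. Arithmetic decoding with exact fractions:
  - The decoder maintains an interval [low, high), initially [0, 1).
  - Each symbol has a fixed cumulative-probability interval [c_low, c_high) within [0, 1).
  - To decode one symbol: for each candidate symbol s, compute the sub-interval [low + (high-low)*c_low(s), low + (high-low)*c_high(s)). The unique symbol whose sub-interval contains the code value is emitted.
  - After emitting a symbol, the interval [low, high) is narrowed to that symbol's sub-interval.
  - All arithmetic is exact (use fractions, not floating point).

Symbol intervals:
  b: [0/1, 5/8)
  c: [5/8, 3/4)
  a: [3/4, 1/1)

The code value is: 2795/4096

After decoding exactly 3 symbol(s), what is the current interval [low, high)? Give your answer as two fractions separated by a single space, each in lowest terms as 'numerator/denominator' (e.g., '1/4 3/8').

Answer: 345/512 175/256

Derivation:
Step 1: interval [0/1, 1/1), width = 1/1 - 0/1 = 1/1
  'b': [0/1 + 1/1*0/1, 0/1 + 1/1*5/8) = [0/1, 5/8)
  'c': [0/1 + 1/1*5/8, 0/1 + 1/1*3/4) = [5/8, 3/4) <- contains code 2795/4096
  'a': [0/1 + 1/1*3/4, 0/1 + 1/1*1/1) = [3/4, 1/1)
  emit 'c', narrow to [5/8, 3/4)
Step 2: interval [5/8, 3/4), width = 3/4 - 5/8 = 1/8
  'b': [5/8 + 1/8*0/1, 5/8 + 1/8*5/8) = [5/8, 45/64) <- contains code 2795/4096
  'c': [5/8 + 1/8*5/8, 5/8 + 1/8*3/4) = [45/64, 23/32)
  'a': [5/8 + 1/8*3/4, 5/8 + 1/8*1/1) = [23/32, 3/4)
  emit 'b', narrow to [5/8, 45/64)
Step 3: interval [5/8, 45/64), width = 45/64 - 5/8 = 5/64
  'b': [5/8 + 5/64*0/1, 5/8 + 5/64*5/8) = [5/8, 345/512)
  'c': [5/8 + 5/64*5/8, 5/8 + 5/64*3/4) = [345/512, 175/256) <- contains code 2795/4096
  'a': [5/8 + 5/64*3/4, 5/8 + 5/64*1/1) = [175/256, 45/64)
  emit 'c', narrow to [345/512, 175/256)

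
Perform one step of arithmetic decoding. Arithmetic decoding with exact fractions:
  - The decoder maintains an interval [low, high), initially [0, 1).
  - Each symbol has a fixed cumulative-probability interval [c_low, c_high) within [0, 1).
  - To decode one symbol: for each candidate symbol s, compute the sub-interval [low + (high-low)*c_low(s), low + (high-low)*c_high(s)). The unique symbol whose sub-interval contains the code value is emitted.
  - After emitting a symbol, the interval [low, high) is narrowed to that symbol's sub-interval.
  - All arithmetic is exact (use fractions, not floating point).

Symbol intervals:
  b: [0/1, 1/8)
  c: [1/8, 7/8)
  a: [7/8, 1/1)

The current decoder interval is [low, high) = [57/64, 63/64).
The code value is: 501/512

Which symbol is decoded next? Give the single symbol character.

Answer: a

Derivation:
Interval width = high − low = 63/64 − 57/64 = 3/32
Scaled code = (code − low) / width = (501/512 − 57/64) / 3/32 = 15/16
  b: [0/1, 1/8) 
  c: [1/8, 7/8) 
  a: [7/8, 1/1) ← scaled code falls here ✓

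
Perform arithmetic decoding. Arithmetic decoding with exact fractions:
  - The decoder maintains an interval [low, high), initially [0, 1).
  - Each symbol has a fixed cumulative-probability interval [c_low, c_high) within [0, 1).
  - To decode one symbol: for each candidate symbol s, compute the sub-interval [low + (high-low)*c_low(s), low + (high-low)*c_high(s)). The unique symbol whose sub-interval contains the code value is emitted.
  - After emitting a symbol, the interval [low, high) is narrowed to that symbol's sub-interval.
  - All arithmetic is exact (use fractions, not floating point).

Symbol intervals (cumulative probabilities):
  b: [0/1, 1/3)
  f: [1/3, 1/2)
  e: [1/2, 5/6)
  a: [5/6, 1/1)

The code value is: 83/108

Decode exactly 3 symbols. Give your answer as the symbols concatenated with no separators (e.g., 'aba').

Step 1: interval [0/1, 1/1), width = 1/1 - 0/1 = 1/1
  'b': [0/1 + 1/1*0/1, 0/1 + 1/1*1/3) = [0/1, 1/3)
  'f': [0/1 + 1/1*1/3, 0/1 + 1/1*1/2) = [1/3, 1/2)
  'e': [0/1 + 1/1*1/2, 0/1 + 1/1*5/6) = [1/2, 5/6) <- contains code 83/108
  'a': [0/1 + 1/1*5/6, 0/1 + 1/1*1/1) = [5/6, 1/1)
  emit 'e', narrow to [1/2, 5/6)
Step 2: interval [1/2, 5/6), width = 5/6 - 1/2 = 1/3
  'b': [1/2 + 1/3*0/1, 1/2 + 1/3*1/3) = [1/2, 11/18)
  'f': [1/2 + 1/3*1/3, 1/2 + 1/3*1/2) = [11/18, 2/3)
  'e': [1/2 + 1/3*1/2, 1/2 + 1/3*5/6) = [2/3, 7/9) <- contains code 83/108
  'a': [1/2 + 1/3*5/6, 1/2 + 1/3*1/1) = [7/9, 5/6)
  emit 'e', narrow to [2/3, 7/9)
Step 3: interval [2/3, 7/9), width = 7/9 - 2/3 = 1/9
  'b': [2/3 + 1/9*0/1, 2/3 + 1/9*1/3) = [2/3, 19/27)
  'f': [2/3 + 1/9*1/3, 2/3 + 1/9*1/2) = [19/27, 13/18)
  'e': [2/3 + 1/9*1/2, 2/3 + 1/9*5/6) = [13/18, 41/54)
  'a': [2/3 + 1/9*5/6, 2/3 + 1/9*1/1) = [41/54, 7/9) <- contains code 83/108
  emit 'a', narrow to [41/54, 7/9)

Answer: eea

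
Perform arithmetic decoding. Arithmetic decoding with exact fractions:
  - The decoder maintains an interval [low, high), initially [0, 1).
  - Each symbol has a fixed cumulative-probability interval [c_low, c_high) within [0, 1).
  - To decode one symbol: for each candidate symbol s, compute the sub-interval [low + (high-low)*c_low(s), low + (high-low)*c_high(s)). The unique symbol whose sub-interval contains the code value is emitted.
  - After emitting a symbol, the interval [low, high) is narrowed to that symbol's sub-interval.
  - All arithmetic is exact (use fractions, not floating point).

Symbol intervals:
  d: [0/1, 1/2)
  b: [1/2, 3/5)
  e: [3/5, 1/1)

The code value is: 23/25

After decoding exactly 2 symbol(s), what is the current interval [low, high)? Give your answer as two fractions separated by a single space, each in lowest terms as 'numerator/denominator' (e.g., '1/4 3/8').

Step 1: interval [0/1, 1/1), width = 1/1 - 0/1 = 1/1
  'd': [0/1 + 1/1*0/1, 0/1 + 1/1*1/2) = [0/1, 1/2)
  'b': [0/1 + 1/1*1/2, 0/1 + 1/1*3/5) = [1/2, 3/5)
  'e': [0/1 + 1/1*3/5, 0/1 + 1/1*1/1) = [3/5, 1/1) <- contains code 23/25
  emit 'e', narrow to [3/5, 1/1)
Step 2: interval [3/5, 1/1), width = 1/1 - 3/5 = 2/5
  'd': [3/5 + 2/5*0/1, 3/5 + 2/5*1/2) = [3/5, 4/5)
  'b': [3/5 + 2/5*1/2, 3/5 + 2/5*3/5) = [4/5, 21/25)
  'e': [3/5 + 2/5*3/5, 3/5 + 2/5*1/1) = [21/25, 1/1) <- contains code 23/25
  emit 'e', narrow to [21/25, 1/1)

Answer: 21/25 1/1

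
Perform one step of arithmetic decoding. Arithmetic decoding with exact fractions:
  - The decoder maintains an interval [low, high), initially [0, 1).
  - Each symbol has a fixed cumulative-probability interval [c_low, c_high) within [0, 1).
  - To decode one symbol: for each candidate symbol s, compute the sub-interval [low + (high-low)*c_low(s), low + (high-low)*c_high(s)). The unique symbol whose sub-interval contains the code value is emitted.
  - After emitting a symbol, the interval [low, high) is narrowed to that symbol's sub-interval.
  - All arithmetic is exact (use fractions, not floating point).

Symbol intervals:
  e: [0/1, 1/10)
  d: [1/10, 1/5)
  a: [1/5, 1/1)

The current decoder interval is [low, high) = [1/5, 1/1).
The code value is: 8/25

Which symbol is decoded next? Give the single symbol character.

Interval width = high − low = 1/1 − 1/5 = 4/5
Scaled code = (code − low) / width = (8/25 − 1/5) / 4/5 = 3/20
  e: [0/1, 1/10) 
  d: [1/10, 1/5) ← scaled code falls here ✓
  a: [1/5, 1/1) 

Answer: d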